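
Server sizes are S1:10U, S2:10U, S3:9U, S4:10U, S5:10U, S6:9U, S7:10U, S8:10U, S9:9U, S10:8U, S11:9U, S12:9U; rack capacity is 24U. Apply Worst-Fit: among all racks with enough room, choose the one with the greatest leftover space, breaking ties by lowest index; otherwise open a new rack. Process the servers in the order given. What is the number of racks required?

S1 (10U) → rack 1 (remaining 14U)
S2 (10U) → rack 1 (remaining 4U)
S3 (9U) → rack 2 (remaining 15U)
S4 (10U) → rack 2 (remaining 5U)
S5 (10U) → rack 3 (remaining 14U)
S6 (9U) → rack 3 (remaining 5U)
S7 (10U) → rack 4 (remaining 14U)
S8 (10U) → rack 4 (remaining 4U)
S9 (9U) → rack 5 (remaining 15U)
S10 (8U) → rack 5 (remaining 7U)
S11 (9U) → rack 6 (remaining 15U)
S12 (9U) → rack 6 (remaining 6U)
Final racks: [10,10] [9,10] [10,9] [10,10] [9,8] [9,9].

6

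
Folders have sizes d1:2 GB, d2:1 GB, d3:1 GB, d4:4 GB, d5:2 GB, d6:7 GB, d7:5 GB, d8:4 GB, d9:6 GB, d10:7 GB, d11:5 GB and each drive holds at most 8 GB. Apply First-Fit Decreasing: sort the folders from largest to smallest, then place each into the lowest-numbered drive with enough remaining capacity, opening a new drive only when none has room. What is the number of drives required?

Sorted descending: 7, 7, 6, 5, 5, 4, 4, 2, 2, 1, 1.
7 GB → drive 1 (remaining 1 GB)
7 GB → drive 2 (remaining 1 GB)
6 GB → drive 3 (remaining 2 GB)
5 GB → drive 4 (remaining 3 GB)
5 GB → drive 5 (remaining 3 GB)
4 GB → drive 6 (remaining 4 GB)
4 GB → drive 6 (remaining 0 GB)
2 GB → drive 3 (remaining 0 GB)
2 GB → drive 4 (remaining 1 GB)
1 GB → drive 1 (remaining 0 GB)
1 GB → drive 2 (remaining 0 GB)

6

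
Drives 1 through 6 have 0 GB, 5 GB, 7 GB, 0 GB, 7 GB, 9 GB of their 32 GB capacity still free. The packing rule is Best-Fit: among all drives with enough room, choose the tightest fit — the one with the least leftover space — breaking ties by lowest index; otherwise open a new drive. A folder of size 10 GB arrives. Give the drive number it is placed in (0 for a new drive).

No drive has ≥ 10 GB free, so a new drive is opened.

0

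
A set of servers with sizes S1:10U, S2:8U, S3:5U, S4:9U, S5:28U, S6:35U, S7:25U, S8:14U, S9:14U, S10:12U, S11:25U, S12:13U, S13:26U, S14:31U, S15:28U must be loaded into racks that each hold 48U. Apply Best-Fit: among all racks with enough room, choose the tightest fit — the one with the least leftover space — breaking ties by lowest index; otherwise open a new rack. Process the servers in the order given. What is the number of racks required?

8 racks

rack 1: place S1 (10U), 38U left
rack 1: place S2 (8U), 30U left
rack 1: place S3 (5U), 25U left
rack 1: place S4 (9U), 16U left
rack 2: place S5 (28U), 20U left
rack 3: place S6 (35U), 13U left
rack 4: place S7 (25U), 23U left
rack 1: place S8 (14U), 2U left
rack 2: place S9 (14U), 6U left
rack 3: place S10 (12U), 1U left
rack 5: place S11 (25U), 23U left
rack 4: place S12 (13U), 10U left
rack 6: place S13 (26U), 22U left
rack 7: place S14 (31U), 17U left
rack 8: place S15 (28U), 20U left
Final racks: [10,8,5,9,14] [28,14] [35,12] [25,13] [25] [26] [31] [28].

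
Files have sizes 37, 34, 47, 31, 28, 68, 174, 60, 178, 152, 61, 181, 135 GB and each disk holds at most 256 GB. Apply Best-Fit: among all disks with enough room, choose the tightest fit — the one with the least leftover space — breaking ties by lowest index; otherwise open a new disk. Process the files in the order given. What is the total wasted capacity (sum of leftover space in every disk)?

350

disk 1: place 37 GB, 219 GB left
disk 1: place 34 GB, 185 GB left
disk 1: place 47 GB, 138 GB left
disk 1: place 31 GB, 107 GB left
disk 1: place 28 GB, 79 GB left
disk 1: place 68 GB, 11 GB left
disk 2: place 174 GB, 82 GB left
disk 2: place 60 GB, 22 GB left
disk 3: place 178 GB, 78 GB left
disk 4: place 152 GB, 104 GB left
disk 3: place 61 GB, 17 GB left
disk 5: place 181 GB, 75 GB left
disk 6: place 135 GB, 121 GB left
6 disks × 256 GB = 1536 GB; used 1186 GB; unused 350 GB.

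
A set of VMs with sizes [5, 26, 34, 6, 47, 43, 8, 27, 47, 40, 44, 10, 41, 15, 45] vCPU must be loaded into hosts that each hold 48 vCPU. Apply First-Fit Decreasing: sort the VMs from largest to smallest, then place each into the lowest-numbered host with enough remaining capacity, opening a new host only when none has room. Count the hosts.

10

Sorted descending: 47, 47, 45, 44, 43, 41, 40, 34, 27, 26, 15, 10, 8, 6, 5.
47 vCPU → host 1 (remaining 1 vCPU)
47 vCPU → host 2 (remaining 1 vCPU)
45 vCPU → host 3 (remaining 3 vCPU)
44 vCPU → host 4 (remaining 4 vCPU)
43 vCPU → host 5 (remaining 5 vCPU)
41 vCPU → host 6 (remaining 7 vCPU)
40 vCPU → host 7 (remaining 8 vCPU)
34 vCPU → host 8 (remaining 14 vCPU)
27 vCPU → host 9 (remaining 21 vCPU)
26 vCPU → host 10 (remaining 22 vCPU)
15 vCPU → host 9 (remaining 6 vCPU)
10 vCPU → host 8 (remaining 4 vCPU)
8 vCPU → host 7 (remaining 0 vCPU)
6 vCPU → host 6 (remaining 1 vCPU)
5 vCPU → host 5 (remaining 0 vCPU)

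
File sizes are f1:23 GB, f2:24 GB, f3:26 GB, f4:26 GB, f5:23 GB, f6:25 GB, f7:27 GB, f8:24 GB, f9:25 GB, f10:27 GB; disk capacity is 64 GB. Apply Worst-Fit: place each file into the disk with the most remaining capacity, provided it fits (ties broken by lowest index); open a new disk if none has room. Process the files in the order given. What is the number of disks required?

Put f1 (23 GB) in disk 1; 41 GB remain.
Put f2 (24 GB) in disk 1; 17 GB remain.
Put f3 (26 GB) in disk 2; 38 GB remain.
Put f4 (26 GB) in disk 2; 12 GB remain.
Put f5 (23 GB) in disk 3; 41 GB remain.
Put f6 (25 GB) in disk 3; 16 GB remain.
Put f7 (27 GB) in disk 4; 37 GB remain.
Put f8 (24 GB) in disk 4; 13 GB remain.
Put f9 (25 GB) in disk 5; 39 GB remain.
Put f10 (27 GB) in disk 5; 12 GB remain.

5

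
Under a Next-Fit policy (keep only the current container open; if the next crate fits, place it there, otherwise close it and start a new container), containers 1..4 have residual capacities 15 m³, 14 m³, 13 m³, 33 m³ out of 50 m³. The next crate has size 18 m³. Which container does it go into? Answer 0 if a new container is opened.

Next-Fit only looks at container 4, which has 33 m³ free.
18 m³ fits there.

4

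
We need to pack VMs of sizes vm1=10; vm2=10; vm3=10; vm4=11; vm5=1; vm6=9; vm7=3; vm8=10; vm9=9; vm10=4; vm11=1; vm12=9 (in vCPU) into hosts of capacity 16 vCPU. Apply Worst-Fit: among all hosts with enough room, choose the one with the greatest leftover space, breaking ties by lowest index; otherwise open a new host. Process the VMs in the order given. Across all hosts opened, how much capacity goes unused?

vm1 (10 vCPU) → host 1 (remaining 6 vCPU)
vm2 (10 vCPU) → host 2 (remaining 6 vCPU)
vm3 (10 vCPU) → host 3 (remaining 6 vCPU)
vm4 (11 vCPU) → host 4 (remaining 5 vCPU)
vm5 (1 vCPU) → host 1 (remaining 5 vCPU)
vm6 (9 vCPU) → host 5 (remaining 7 vCPU)
vm7 (3 vCPU) → host 5 (remaining 4 vCPU)
vm8 (10 vCPU) → host 6 (remaining 6 vCPU)
vm9 (9 vCPU) → host 7 (remaining 7 vCPU)
vm10 (4 vCPU) → host 7 (remaining 3 vCPU)
vm11 (1 vCPU) → host 2 (remaining 5 vCPU)
vm12 (9 vCPU) → host 8 (remaining 7 vCPU)
8 hosts × 16 vCPU = 128 vCPU; used 87 vCPU; unused 41 vCPU.

41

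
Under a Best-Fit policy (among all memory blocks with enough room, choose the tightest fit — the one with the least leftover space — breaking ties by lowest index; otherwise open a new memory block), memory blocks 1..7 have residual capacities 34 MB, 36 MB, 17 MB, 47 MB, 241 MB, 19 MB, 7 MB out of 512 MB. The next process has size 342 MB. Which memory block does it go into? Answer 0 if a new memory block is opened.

No memory block has ≥ 342 MB free, so a new memory block is opened.

0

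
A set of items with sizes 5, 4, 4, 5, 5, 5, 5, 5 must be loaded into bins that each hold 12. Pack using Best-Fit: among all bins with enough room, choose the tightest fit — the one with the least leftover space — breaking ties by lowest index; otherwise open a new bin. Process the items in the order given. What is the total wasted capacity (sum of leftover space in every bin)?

10

5 → bin 1 (remaining 7)
4 → bin 1 (remaining 3)
4 → bin 2 (remaining 8)
5 → bin 2 (remaining 3)
5 → bin 3 (remaining 7)
5 → bin 3 (remaining 2)
5 → bin 4 (remaining 7)
5 → bin 4 (remaining 2)
4 bins × 12 = 48; used 38; unused 10.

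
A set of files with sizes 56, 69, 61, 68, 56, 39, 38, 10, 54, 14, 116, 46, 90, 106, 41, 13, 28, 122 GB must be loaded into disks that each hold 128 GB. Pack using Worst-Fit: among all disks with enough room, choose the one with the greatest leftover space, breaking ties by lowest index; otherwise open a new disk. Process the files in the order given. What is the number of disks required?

disk 1: place 56 GB, 72 GB left
disk 1: place 69 GB, 3 GB left
disk 2: place 61 GB, 67 GB left
disk 3: place 68 GB, 60 GB left
disk 2: place 56 GB, 11 GB left
disk 3: place 39 GB, 21 GB left
disk 4: place 38 GB, 90 GB left
disk 4: place 10 GB, 80 GB left
disk 4: place 54 GB, 26 GB left
disk 4: place 14 GB, 12 GB left
disk 5: place 116 GB, 12 GB left
disk 6: place 46 GB, 82 GB left
disk 7: place 90 GB, 38 GB left
disk 8: place 106 GB, 22 GB left
disk 6: place 41 GB, 41 GB left
disk 6: place 13 GB, 28 GB left
disk 7: place 28 GB, 10 GB left
disk 9: place 122 GB, 6 GB left

9 disks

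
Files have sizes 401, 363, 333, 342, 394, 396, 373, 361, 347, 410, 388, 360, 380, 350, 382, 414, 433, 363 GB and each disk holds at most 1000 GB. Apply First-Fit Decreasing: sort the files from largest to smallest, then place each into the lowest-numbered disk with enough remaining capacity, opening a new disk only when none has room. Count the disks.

Sorted descending: 433, 414, 410, 401, 396, 394, 388, 382, 380, 373, 363, 363, 361, 360, 350, 347, 342, 333.
disk 1: place 433 GB, 567 GB left
disk 1: place 414 GB, 153 GB left
disk 2: place 410 GB, 590 GB left
disk 2: place 401 GB, 189 GB left
disk 3: place 396 GB, 604 GB left
disk 3: place 394 GB, 210 GB left
disk 4: place 388 GB, 612 GB left
disk 4: place 382 GB, 230 GB left
disk 5: place 380 GB, 620 GB left
disk 5: place 373 GB, 247 GB left
disk 6: place 363 GB, 637 GB left
disk 6: place 363 GB, 274 GB left
disk 7: place 361 GB, 639 GB left
disk 7: place 360 GB, 279 GB left
disk 8: place 350 GB, 650 GB left
disk 8: place 347 GB, 303 GB left
disk 9: place 342 GB, 658 GB left
disk 9: place 333 GB, 325 GB left

9 disks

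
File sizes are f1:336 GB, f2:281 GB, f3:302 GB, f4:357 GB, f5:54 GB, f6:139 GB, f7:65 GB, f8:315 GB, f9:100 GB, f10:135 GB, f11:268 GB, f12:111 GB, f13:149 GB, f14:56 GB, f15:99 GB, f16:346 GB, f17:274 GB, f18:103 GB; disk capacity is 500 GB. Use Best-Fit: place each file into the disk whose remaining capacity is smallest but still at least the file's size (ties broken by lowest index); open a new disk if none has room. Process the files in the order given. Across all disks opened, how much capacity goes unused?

f1 (336 GB) → disk 1 (remaining 164 GB)
f2 (281 GB) → disk 2 (remaining 219 GB)
f3 (302 GB) → disk 3 (remaining 198 GB)
f4 (357 GB) → disk 4 (remaining 143 GB)
f5 (54 GB) → disk 4 (remaining 89 GB)
f6 (139 GB) → disk 1 (remaining 25 GB)
f7 (65 GB) → disk 4 (remaining 24 GB)
f8 (315 GB) → disk 5 (remaining 185 GB)
f9 (100 GB) → disk 5 (remaining 85 GB)
f10 (135 GB) → disk 3 (remaining 63 GB)
f11 (268 GB) → disk 6 (remaining 232 GB)
f12 (111 GB) → disk 2 (remaining 108 GB)
f13 (149 GB) → disk 6 (remaining 83 GB)
f14 (56 GB) → disk 3 (remaining 7 GB)
f15 (99 GB) → disk 2 (remaining 9 GB)
f16 (346 GB) → disk 7 (remaining 154 GB)
f17 (274 GB) → disk 8 (remaining 226 GB)
f18 (103 GB) → disk 7 (remaining 51 GB)
8 disks × 500 GB = 4000 GB; used 3490 GB; unused 510 GB.

510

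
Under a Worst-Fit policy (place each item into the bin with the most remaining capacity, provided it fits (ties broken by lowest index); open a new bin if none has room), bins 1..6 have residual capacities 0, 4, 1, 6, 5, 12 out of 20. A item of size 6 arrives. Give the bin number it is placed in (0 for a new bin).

Bins with room: bin 4 (6), bin 6 (12).
Most room is bin 6 with 12 free.

6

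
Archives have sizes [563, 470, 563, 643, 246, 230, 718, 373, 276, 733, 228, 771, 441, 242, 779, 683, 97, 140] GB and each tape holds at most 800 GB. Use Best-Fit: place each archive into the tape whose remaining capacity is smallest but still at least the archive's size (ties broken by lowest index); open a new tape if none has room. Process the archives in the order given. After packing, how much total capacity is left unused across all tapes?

tape 1: place 563 GB, 237 GB left
tape 2: place 470 GB, 330 GB left
tape 3: place 563 GB, 237 GB left
tape 4: place 643 GB, 157 GB left
tape 2: place 246 GB, 84 GB left
tape 1: place 230 GB, 7 GB left
tape 5: place 718 GB, 82 GB left
tape 6: place 373 GB, 427 GB left
tape 6: place 276 GB, 151 GB left
tape 7: place 733 GB, 67 GB left
tape 3: place 228 GB, 9 GB left
tape 8: place 771 GB, 29 GB left
tape 9: place 441 GB, 359 GB left
tape 9: place 242 GB, 117 GB left
tape 10: place 779 GB, 21 GB left
tape 11: place 683 GB, 117 GB left
tape 9: place 97 GB, 20 GB left
tape 6: place 140 GB, 11 GB left
11 tapes × 800 GB = 8800 GB; used 8196 GB; unused 604 GB.

604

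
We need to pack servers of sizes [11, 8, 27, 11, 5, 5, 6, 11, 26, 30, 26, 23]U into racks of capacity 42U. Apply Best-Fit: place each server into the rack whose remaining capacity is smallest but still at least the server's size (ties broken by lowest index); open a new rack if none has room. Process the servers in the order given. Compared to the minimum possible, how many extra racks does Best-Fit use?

1

Best-Fit: [11,8,5,5,6] [27,11] [11,26] [30] [26] [23] → 6 racks.
Total size 189U; any packing needs at least ⌈189/42⌉ = 5 racks.
An optimal packing achieves that bound: [30,11] [27,11] [26,11,5] [26,8,6] [23,5] → 5 racks.
Excess: 6 − 5 = 1.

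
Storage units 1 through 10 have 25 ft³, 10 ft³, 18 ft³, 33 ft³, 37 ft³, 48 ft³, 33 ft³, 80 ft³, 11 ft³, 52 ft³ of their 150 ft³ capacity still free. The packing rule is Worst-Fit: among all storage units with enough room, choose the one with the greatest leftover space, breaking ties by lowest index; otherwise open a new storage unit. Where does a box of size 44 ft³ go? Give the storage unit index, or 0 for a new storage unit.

8

Storage units with room: storage unit 6 (48 ft³), storage unit 8 (80 ft³), storage unit 10 (52 ft³).
Most room is storage unit 8 with 80 ft³ free.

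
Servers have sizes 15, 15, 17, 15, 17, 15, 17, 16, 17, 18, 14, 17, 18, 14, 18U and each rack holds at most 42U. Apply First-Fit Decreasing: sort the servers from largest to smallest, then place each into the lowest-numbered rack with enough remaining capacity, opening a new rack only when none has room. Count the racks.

Sorted descending: 18, 18, 18, 17, 17, 17, 17, 17, 16, 15, 15, 15, 15, 14, 14.
Put 18U in rack 1; 24U remain.
Put 18U in rack 1; 6U remain.
Put 18U in rack 2; 24U remain.
Put 17U in rack 2; 7U remain.
Put 17U in rack 3; 25U remain.
Put 17U in rack 3; 8U remain.
Put 17U in rack 4; 25U remain.
Put 17U in rack 4; 8U remain.
Put 16U in rack 5; 26U remain.
Put 15U in rack 5; 11U remain.
Put 15U in rack 6; 27U remain.
Put 15U in rack 6; 12U remain.
Put 15U in rack 7; 27U remain.
Put 14U in rack 7; 13U remain.
Put 14U in rack 8; 28U remain.

8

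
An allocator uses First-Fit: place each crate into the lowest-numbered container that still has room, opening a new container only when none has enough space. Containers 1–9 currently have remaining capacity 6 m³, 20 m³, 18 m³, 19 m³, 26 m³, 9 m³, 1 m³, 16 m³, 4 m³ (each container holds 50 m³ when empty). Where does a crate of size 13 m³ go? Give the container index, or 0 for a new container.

2

Containers with room: container 2 (20 m³), container 3 (18 m³), container 4 (19 m³), container 5 (26 m³), container 8 (16 m³).
The first with room is container 2.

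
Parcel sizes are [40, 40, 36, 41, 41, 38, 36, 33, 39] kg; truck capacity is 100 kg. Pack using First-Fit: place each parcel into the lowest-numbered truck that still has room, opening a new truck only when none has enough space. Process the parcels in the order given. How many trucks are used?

truck 1: place 40 kg, 60 kg left
truck 1: place 40 kg, 20 kg left
truck 2: place 36 kg, 64 kg left
truck 2: place 41 kg, 23 kg left
truck 3: place 41 kg, 59 kg left
truck 3: place 38 kg, 21 kg left
truck 4: place 36 kg, 64 kg left
truck 4: place 33 kg, 31 kg left
truck 5: place 39 kg, 61 kg left
Final trucks: [40,40] [36,41] [41,38] [36,33] [39].

5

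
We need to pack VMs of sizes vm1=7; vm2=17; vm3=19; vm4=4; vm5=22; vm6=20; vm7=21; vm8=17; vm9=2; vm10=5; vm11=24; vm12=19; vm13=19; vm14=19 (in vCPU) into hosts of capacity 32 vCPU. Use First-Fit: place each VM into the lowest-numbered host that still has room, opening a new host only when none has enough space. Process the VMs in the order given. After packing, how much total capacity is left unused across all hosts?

105

Put vm1 (7 vCPU) in host 1; 25 vCPU remain.
Put vm2 (17 vCPU) in host 1; 8 vCPU remain.
Put vm3 (19 vCPU) in host 2; 13 vCPU remain.
Put vm4 (4 vCPU) in host 1; 4 vCPU remain.
Put vm5 (22 vCPU) in host 3; 10 vCPU remain.
Put vm6 (20 vCPU) in host 4; 12 vCPU remain.
Put vm7 (21 vCPU) in host 5; 11 vCPU remain.
Put vm8 (17 vCPU) in host 6; 15 vCPU remain.
Put vm9 (2 vCPU) in host 1; 2 vCPU remain.
Put vm10 (5 vCPU) in host 2; 8 vCPU remain.
Put vm11 (24 vCPU) in host 7; 8 vCPU remain.
Put vm12 (19 vCPU) in host 8; 13 vCPU remain.
Put vm13 (19 vCPU) in host 9; 13 vCPU remain.
Put vm14 (19 vCPU) in host 10; 13 vCPU remain.
10 hosts × 32 vCPU = 320 vCPU; used 215 vCPU; unused 105 vCPU.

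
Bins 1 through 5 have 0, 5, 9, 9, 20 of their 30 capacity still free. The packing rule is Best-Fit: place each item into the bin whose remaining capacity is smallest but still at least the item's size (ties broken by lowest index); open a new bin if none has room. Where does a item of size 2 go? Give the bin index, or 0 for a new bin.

Bins with room: bin 2 (5), bin 3 (9), bin 4 (9), bin 5 (20).
Tightest fit is bin 2 with 5 free.

2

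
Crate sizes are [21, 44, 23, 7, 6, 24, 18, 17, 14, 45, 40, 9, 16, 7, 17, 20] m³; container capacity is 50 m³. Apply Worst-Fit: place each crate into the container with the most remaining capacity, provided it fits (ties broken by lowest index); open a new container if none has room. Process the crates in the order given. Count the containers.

21 m³ → container 1 (remaining 29 m³)
44 m³ → container 2 (remaining 6 m³)
23 m³ → container 1 (remaining 6 m³)
7 m³ → container 3 (remaining 43 m³)
6 m³ → container 3 (remaining 37 m³)
24 m³ → container 3 (remaining 13 m³)
18 m³ → container 4 (remaining 32 m³)
17 m³ → container 4 (remaining 15 m³)
14 m³ → container 4 (remaining 1 m³)
45 m³ → container 5 (remaining 5 m³)
40 m³ → container 6 (remaining 10 m³)
9 m³ → container 3 (remaining 4 m³)
16 m³ → container 7 (remaining 34 m³)
7 m³ → container 7 (remaining 27 m³)
17 m³ → container 7 (remaining 10 m³)
20 m³ → container 8 (remaining 30 m³)
Final containers: [21,23] [44] [7,6,24,9] [18,17,14] [45] [40] [16,7,17] [20].

8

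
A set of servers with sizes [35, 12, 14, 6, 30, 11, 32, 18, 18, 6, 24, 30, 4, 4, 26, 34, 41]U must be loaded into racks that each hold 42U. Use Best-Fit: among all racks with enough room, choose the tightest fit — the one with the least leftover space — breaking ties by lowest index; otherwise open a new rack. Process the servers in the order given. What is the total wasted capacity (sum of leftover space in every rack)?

75

35U → rack 1 (remaining 7U)
12U → rack 2 (remaining 30U)
14U → rack 2 (remaining 16U)
6U → rack 1 (remaining 1U)
30U → rack 3 (remaining 12U)
11U → rack 3 (remaining 1U)
32U → rack 4 (remaining 10U)
18U → rack 5 (remaining 24U)
18U → rack 5 (remaining 6U)
6U → rack 5 (remaining 0U)
24U → rack 6 (remaining 18U)
30U → rack 7 (remaining 12U)
4U → rack 4 (remaining 6U)
4U → rack 4 (remaining 2U)
26U → rack 8 (remaining 16U)
34U → rack 9 (remaining 8U)
41U → rack 10 (remaining 1U)
10 racks × 42U = 420U; used 345U; unused 75U.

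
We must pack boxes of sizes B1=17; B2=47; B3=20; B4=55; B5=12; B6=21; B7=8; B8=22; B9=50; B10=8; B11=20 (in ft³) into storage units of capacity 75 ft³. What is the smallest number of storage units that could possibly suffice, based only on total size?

4 storage units

Total size = 17 + 47 + 20 + 55 + 12 + 21 + 8 + 22 + 50 + 8 + 20 = 280 ft³.
⌈280 / 75⌉ = 4.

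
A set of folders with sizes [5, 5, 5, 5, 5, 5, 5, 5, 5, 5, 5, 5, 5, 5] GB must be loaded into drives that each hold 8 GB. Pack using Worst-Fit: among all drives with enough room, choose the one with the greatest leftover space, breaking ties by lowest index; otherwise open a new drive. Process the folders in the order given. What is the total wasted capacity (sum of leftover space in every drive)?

42

5 GB → drive 1 (remaining 3 GB)
5 GB → drive 2 (remaining 3 GB)
5 GB → drive 3 (remaining 3 GB)
5 GB → drive 4 (remaining 3 GB)
5 GB → drive 5 (remaining 3 GB)
5 GB → drive 6 (remaining 3 GB)
5 GB → drive 7 (remaining 3 GB)
5 GB → drive 8 (remaining 3 GB)
5 GB → drive 9 (remaining 3 GB)
5 GB → drive 10 (remaining 3 GB)
5 GB → drive 11 (remaining 3 GB)
5 GB → drive 12 (remaining 3 GB)
5 GB → drive 13 (remaining 3 GB)
5 GB → drive 14 (remaining 3 GB)
14 drives × 8 GB = 112 GB; used 70 GB; unused 42 GB.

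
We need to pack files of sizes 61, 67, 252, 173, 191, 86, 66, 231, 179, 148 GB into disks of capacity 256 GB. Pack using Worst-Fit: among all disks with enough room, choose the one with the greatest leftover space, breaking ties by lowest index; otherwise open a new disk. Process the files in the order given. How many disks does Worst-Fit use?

7

61 GB → disk 1 (remaining 195 GB)
67 GB → disk 1 (remaining 128 GB)
252 GB → disk 2 (remaining 4 GB)
173 GB → disk 3 (remaining 83 GB)
191 GB → disk 4 (remaining 65 GB)
86 GB → disk 1 (remaining 42 GB)
66 GB → disk 3 (remaining 17 GB)
231 GB → disk 5 (remaining 25 GB)
179 GB → disk 6 (remaining 77 GB)
148 GB → disk 7 (remaining 108 GB)
Final disks: [61,67,86] [252] [173,66] [191] [231] [179] [148].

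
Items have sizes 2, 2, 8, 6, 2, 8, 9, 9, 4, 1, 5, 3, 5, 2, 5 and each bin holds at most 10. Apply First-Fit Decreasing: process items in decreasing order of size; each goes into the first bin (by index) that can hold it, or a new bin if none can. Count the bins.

Sorted descending: 9, 9, 8, 8, 6, 5, 5, 5, 4, 3, 2, 2, 2, 2, 1.
bin 1: place 9, 1 left
bin 2: place 9, 1 left
bin 3: place 8, 2 left
bin 4: place 8, 2 left
bin 5: place 6, 4 left
bin 6: place 5, 5 left
bin 6: place 5, 0 left
bin 7: place 5, 5 left
bin 5: place 4, 0 left
bin 7: place 3, 2 left
bin 3: place 2, 0 left
bin 4: place 2, 0 left
bin 7: place 2, 0 left
bin 8: place 2, 8 left
bin 1: place 1, 0 left

8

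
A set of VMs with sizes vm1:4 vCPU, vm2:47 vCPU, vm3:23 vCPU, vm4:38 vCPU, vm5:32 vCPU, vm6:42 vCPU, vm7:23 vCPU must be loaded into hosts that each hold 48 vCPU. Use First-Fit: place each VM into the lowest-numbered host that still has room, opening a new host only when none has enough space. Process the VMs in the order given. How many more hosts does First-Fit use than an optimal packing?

1

First-Fit: [4,23] [47] [38] [32] [42] [23] → 6 hosts.
Total size 209 vCPU; any packing needs at least ⌈209/48⌉ = 5 hosts.
An optimal packing achieves that bound: [47] [42,4] [38] [32] [23,23] → 5 hosts.
Excess: 6 − 5 = 1.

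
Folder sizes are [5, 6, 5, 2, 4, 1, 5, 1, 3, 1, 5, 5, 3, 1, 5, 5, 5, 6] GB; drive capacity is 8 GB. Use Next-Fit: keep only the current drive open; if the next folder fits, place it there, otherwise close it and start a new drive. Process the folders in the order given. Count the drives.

12

drive 1: place 5 GB, 3 GB left
drive 2: place 6 GB, 2 GB left
drive 3: place 5 GB, 3 GB left
drive 3: place 2 GB, 1 GB left
drive 4: place 4 GB, 4 GB left
drive 4: place 1 GB, 3 GB left
drive 5: place 5 GB, 3 GB left
drive 5: place 1 GB, 2 GB left
drive 6: place 3 GB, 5 GB left
drive 6: place 1 GB, 4 GB left
drive 7: place 5 GB, 3 GB left
drive 8: place 5 GB, 3 GB left
drive 8: place 3 GB, 0 GB left
drive 9: place 1 GB, 7 GB left
drive 9: place 5 GB, 2 GB left
drive 10: place 5 GB, 3 GB left
drive 11: place 5 GB, 3 GB left
drive 12: place 6 GB, 2 GB left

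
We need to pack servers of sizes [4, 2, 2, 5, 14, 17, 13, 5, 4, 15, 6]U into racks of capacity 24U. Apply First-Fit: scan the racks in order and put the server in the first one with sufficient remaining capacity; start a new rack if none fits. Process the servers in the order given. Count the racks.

5

4U → rack 1 (remaining 20U)
2U → rack 1 (remaining 18U)
2U → rack 1 (remaining 16U)
5U → rack 1 (remaining 11U)
14U → rack 2 (remaining 10U)
17U → rack 3 (remaining 7U)
13U → rack 4 (remaining 11U)
5U → rack 1 (remaining 6U)
4U → rack 1 (remaining 2U)
15U → rack 5 (remaining 9U)
6U → rack 2 (remaining 4U)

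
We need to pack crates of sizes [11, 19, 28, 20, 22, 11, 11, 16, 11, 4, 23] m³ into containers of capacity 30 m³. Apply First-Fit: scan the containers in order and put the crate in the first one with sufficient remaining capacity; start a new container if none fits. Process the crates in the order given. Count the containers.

7

11 m³ → container 1 (remaining 19 m³)
19 m³ → container 1 (remaining 0 m³)
28 m³ → container 2 (remaining 2 m³)
20 m³ → container 3 (remaining 10 m³)
22 m³ → container 4 (remaining 8 m³)
11 m³ → container 5 (remaining 19 m³)
11 m³ → container 5 (remaining 8 m³)
16 m³ → container 6 (remaining 14 m³)
11 m³ → container 6 (remaining 3 m³)
4 m³ → container 3 (remaining 6 m³)
23 m³ → container 7 (remaining 7 m³)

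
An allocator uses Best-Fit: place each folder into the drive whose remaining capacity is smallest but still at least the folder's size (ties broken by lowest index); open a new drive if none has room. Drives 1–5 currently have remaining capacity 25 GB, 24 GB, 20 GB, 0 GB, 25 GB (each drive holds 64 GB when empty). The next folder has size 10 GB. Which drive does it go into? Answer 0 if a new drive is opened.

3

Drives with room: drive 1 (25 GB), drive 2 (24 GB), drive 3 (20 GB), drive 5 (25 GB).
Tightest fit is drive 3 with 20 GB free.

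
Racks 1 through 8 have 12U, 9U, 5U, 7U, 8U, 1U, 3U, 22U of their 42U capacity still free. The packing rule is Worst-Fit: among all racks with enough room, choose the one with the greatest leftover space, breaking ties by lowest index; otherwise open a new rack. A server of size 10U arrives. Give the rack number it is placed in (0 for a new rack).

Racks with room: rack 1 (12U), rack 8 (22U).
Most room is rack 8 with 22U free.

8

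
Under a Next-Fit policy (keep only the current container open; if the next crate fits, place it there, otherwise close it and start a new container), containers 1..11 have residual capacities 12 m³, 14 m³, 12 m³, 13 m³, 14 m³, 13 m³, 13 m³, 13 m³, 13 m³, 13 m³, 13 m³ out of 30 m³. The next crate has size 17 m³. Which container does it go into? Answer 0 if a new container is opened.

0

Next-Fit only looks at container 11, which has 13 m³ free.
17 m³ does not fit, so a new container is opened.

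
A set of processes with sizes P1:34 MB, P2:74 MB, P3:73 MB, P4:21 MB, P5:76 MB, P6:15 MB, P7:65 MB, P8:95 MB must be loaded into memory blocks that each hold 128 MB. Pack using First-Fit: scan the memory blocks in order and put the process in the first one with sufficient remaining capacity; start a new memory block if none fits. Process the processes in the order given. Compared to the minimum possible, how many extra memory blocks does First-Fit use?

0

First-Fit: [34,74,15] [73,21] [76] [65] [95] → 5 memory blocks.
5 processes exceed 64 MB (half the capacity), and no two of those can share a memory block, so at least 5 memory blocks are needed.
So 5 is already optimal.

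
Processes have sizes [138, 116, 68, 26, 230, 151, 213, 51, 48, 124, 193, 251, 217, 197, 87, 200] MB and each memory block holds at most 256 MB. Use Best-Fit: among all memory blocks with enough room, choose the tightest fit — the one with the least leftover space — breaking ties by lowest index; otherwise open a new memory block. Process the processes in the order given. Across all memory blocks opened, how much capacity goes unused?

138 MB → memory block 1 (remaining 118 MB)
116 MB → memory block 1 (remaining 2 MB)
68 MB → memory block 2 (remaining 188 MB)
26 MB → memory block 2 (remaining 162 MB)
230 MB → memory block 3 (remaining 26 MB)
151 MB → memory block 2 (remaining 11 MB)
213 MB → memory block 4 (remaining 43 MB)
51 MB → memory block 5 (remaining 205 MB)
48 MB → memory block 5 (remaining 157 MB)
124 MB → memory block 5 (remaining 33 MB)
193 MB → memory block 6 (remaining 63 MB)
251 MB → memory block 7 (remaining 5 MB)
217 MB → memory block 8 (remaining 39 MB)
197 MB → memory block 9 (remaining 59 MB)
87 MB → memory block 10 (remaining 169 MB)
200 MB → memory block 11 (remaining 56 MB)
11 memory blocks × 256 MB = 2816 MB; used 2310 MB; unused 506 MB.

506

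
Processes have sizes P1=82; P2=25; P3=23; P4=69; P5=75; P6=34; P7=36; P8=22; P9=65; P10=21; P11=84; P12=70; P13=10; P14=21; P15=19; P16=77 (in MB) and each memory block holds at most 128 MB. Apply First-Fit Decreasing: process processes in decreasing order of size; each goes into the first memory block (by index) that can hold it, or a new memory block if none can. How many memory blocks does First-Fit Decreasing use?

Sorted descending: 84, 82, 77, 75, 70, 69, 65, 36, 34, 25, 23, 22, 21, 21, 19, 10.
memory block 1: place 84 MB, 44 MB left
memory block 2: place 82 MB, 46 MB left
memory block 3: place 77 MB, 51 MB left
memory block 4: place 75 MB, 53 MB left
memory block 5: place 70 MB, 58 MB left
memory block 6: place 69 MB, 59 MB left
memory block 7: place 65 MB, 63 MB left
memory block 1: place 36 MB, 8 MB left
memory block 2: place 34 MB, 12 MB left
memory block 3: place 25 MB, 26 MB left
memory block 3: place 23 MB, 3 MB left
memory block 4: place 22 MB, 31 MB left
memory block 4: place 21 MB, 10 MB left
memory block 5: place 21 MB, 37 MB left
memory block 5: place 19 MB, 18 MB left
memory block 2: place 10 MB, 2 MB left
Final memory blocks: [84,36] [82,34,10] [77,25,23] [75,22,21] [70,21,19] [69] [65].

7 memory blocks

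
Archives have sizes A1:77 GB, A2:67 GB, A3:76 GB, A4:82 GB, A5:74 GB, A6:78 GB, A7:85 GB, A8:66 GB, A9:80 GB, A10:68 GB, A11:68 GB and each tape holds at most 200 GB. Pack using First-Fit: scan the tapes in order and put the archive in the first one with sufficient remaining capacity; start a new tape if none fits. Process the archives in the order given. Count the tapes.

6

Put A1 (77 GB) in tape 1; 123 GB remain.
Put A2 (67 GB) in tape 1; 56 GB remain.
Put A3 (76 GB) in tape 2; 124 GB remain.
Put A4 (82 GB) in tape 2; 42 GB remain.
Put A5 (74 GB) in tape 3; 126 GB remain.
Put A6 (78 GB) in tape 3; 48 GB remain.
Put A7 (85 GB) in tape 4; 115 GB remain.
Put A8 (66 GB) in tape 4; 49 GB remain.
Put A9 (80 GB) in tape 5; 120 GB remain.
Put A10 (68 GB) in tape 5; 52 GB remain.
Put A11 (68 GB) in tape 6; 132 GB remain.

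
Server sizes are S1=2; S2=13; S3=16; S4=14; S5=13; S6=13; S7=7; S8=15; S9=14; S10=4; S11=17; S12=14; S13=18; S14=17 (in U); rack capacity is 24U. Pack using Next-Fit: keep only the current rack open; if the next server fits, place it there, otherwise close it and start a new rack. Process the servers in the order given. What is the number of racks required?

11

Put S1 (2U) in rack 1; 22U remain.
Put S2 (13U) in rack 1; 9U remain.
Put S3 (16U) in rack 2; 8U remain.
Put S4 (14U) in rack 3; 10U remain.
Put S5 (13U) in rack 4; 11U remain.
Put S6 (13U) in rack 5; 11U remain.
Put S7 (7U) in rack 5; 4U remain.
Put S8 (15U) in rack 6; 9U remain.
Put S9 (14U) in rack 7; 10U remain.
Put S10 (4U) in rack 7; 6U remain.
Put S11 (17U) in rack 8; 7U remain.
Put S12 (14U) in rack 9; 10U remain.
Put S13 (18U) in rack 10; 6U remain.
Put S14 (17U) in rack 11; 7U remain.
Final racks: [2,13] [16] [14] [13] [13,7] [15] [14,4] [17] [14] [18] [17].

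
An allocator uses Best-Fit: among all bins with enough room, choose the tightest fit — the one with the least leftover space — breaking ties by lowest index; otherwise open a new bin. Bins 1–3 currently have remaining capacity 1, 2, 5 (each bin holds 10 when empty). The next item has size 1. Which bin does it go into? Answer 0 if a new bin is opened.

Bins with room: bin 1 (1), bin 2 (2), bin 3 (5).
Tightest fit is bin 1 with 1 free.

1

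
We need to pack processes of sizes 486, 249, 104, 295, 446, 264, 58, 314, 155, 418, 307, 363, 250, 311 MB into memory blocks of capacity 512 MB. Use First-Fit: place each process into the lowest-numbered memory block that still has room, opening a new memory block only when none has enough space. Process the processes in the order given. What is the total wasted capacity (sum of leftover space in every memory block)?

memory block 1: place 486 MB, 26 MB left
memory block 2: place 249 MB, 263 MB left
memory block 2: place 104 MB, 159 MB left
memory block 3: place 295 MB, 217 MB left
memory block 4: place 446 MB, 66 MB left
memory block 5: place 264 MB, 248 MB left
memory block 2: place 58 MB, 101 MB left
memory block 6: place 314 MB, 198 MB left
memory block 3: place 155 MB, 62 MB left
memory block 7: place 418 MB, 94 MB left
memory block 8: place 307 MB, 205 MB left
memory block 9: place 363 MB, 149 MB left
memory block 10: place 250 MB, 262 MB left
memory block 11: place 311 MB, 201 MB left
11 memory blocks × 512 MB = 5632 MB; used 4020 MB; unused 1612 MB.

1612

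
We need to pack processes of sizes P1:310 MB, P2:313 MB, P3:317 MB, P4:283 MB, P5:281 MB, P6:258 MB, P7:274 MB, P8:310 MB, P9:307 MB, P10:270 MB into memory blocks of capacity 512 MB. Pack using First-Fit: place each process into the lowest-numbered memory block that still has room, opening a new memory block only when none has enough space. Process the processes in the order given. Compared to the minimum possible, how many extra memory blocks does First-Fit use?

0

First-Fit: [310] [313] [317] [283] [281] [258] [274] [310] [307] [270] → 10 memory blocks.
10 processes exceed 256 MB (half the capacity), and no two of those can share a memory block, so at least 10 memory blocks are needed.
So 10 is already optimal.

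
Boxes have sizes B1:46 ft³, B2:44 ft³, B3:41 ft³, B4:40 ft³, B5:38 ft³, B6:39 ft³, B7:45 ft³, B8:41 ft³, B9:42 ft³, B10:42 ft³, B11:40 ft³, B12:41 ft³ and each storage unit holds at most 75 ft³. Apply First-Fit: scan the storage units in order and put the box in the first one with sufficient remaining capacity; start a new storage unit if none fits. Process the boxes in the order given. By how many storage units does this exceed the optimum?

0

First-Fit: [46] [44] [41] [40] [38] [39] [45] [41] [42] [42] [40] [41] → 12 storage units.
12 boxes exceed 37.5 ft³ (half the capacity), and no two of those can share a storage unit, so at least 12 storage units are needed.
So 12 is already optimal.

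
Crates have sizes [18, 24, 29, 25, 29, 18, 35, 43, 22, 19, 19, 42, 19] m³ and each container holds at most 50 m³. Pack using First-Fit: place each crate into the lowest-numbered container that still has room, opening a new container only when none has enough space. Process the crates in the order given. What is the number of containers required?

18 m³ → container 1 (remaining 32 m³)
24 m³ → container 1 (remaining 8 m³)
29 m³ → container 2 (remaining 21 m³)
25 m³ → container 3 (remaining 25 m³)
29 m³ → container 4 (remaining 21 m³)
18 m³ → container 2 (remaining 3 m³)
35 m³ → container 5 (remaining 15 m³)
43 m³ → container 6 (remaining 7 m³)
22 m³ → container 3 (remaining 3 m³)
19 m³ → container 4 (remaining 2 m³)
19 m³ → container 7 (remaining 31 m³)
42 m³ → container 8 (remaining 8 m³)
19 m³ → container 7 (remaining 12 m³)
Final containers: [18,24] [29,18] [25,22] [29,19] [35] [43] [19,19] [42].

8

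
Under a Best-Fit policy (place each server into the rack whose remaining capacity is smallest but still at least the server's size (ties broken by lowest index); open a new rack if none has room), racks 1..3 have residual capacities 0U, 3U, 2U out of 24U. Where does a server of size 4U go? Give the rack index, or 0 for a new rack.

No rack has ≥ 4U free, so a new rack is opened.

0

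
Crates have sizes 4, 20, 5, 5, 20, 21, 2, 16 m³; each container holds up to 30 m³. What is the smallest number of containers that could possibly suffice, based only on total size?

Total size = 4 + 20 + 5 + 5 + 20 + 21 + 2 + 16 = 93 m³.
⌈93 / 30⌉ = 4.

4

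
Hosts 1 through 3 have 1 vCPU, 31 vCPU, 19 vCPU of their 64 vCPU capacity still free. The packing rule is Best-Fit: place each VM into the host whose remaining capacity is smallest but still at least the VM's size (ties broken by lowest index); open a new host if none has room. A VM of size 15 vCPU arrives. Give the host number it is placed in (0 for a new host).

3

Hosts with room: host 2 (31 vCPU), host 3 (19 vCPU).
Tightest fit is host 3 with 19 vCPU free.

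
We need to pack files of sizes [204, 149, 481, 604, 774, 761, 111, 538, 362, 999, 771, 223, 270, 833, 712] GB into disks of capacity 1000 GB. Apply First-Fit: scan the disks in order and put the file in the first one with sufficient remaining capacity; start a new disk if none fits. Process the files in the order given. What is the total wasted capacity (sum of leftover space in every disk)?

1208

Put 204 GB in disk 1; 796 GB remain.
Put 149 GB in disk 1; 647 GB remain.
Put 481 GB in disk 1; 166 GB remain.
Put 604 GB in disk 2; 396 GB remain.
Put 774 GB in disk 3; 226 GB remain.
Put 761 GB in disk 4; 239 GB remain.
Put 111 GB in disk 1; 55 GB remain.
Put 538 GB in disk 5; 462 GB remain.
Put 362 GB in disk 2; 34 GB remain.
Put 999 GB in disk 6; 1 GB remain.
Put 771 GB in disk 7; 229 GB remain.
Put 223 GB in disk 3; 3 GB remain.
Put 270 GB in disk 5; 192 GB remain.
Put 833 GB in disk 8; 167 GB remain.
Put 712 GB in disk 9; 288 GB remain.
9 disks × 1000 GB = 9000 GB; used 7792 GB; unused 1208 GB.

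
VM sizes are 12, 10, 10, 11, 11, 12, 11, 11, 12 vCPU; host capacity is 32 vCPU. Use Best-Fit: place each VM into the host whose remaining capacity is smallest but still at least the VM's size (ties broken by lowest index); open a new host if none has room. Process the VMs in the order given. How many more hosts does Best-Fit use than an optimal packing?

Best-Fit: [12,10,10] [11,11] [12,11] [11,12] → 4 hosts.
Total size 100 vCPU; any packing needs at least ⌈100/32⌉ = 4 hosts.
So 4 is already optimal.

0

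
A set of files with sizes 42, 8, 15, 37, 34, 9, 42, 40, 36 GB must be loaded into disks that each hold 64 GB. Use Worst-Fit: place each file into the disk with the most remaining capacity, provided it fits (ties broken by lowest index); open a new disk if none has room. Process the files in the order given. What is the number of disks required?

Put 42 GB in disk 1; 22 GB remain.
Put 8 GB in disk 1; 14 GB remain.
Put 15 GB in disk 2; 49 GB remain.
Put 37 GB in disk 2; 12 GB remain.
Put 34 GB in disk 3; 30 GB remain.
Put 9 GB in disk 3; 21 GB remain.
Put 42 GB in disk 4; 22 GB remain.
Put 40 GB in disk 5; 24 GB remain.
Put 36 GB in disk 6; 28 GB remain.

6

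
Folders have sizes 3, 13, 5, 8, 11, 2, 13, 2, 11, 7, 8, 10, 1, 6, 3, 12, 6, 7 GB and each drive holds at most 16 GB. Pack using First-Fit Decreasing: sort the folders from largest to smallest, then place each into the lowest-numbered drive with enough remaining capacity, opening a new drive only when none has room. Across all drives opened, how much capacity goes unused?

16

Sorted descending: 13, 13, 12, 11, 11, 10, 8, 8, 7, 7, 6, 6, 5, 3, 3, 2, 2, 1.
13 GB → drive 1 (remaining 3 GB)
13 GB → drive 2 (remaining 3 GB)
12 GB → drive 3 (remaining 4 GB)
11 GB → drive 4 (remaining 5 GB)
11 GB → drive 5 (remaining 5 GB)
10 GB → drive 6 (remaining 6 GB)
8 GB → drive 7 (remaining 8 GB)
8 GB → drive 7 (remaining 0 GB)
7 GB → drive 8 (remaining 9 GB)
7 GB → drive 8 (remaining 2 GB)
6 GB → drive 6 (remaining 0 GB)
6 GB → drive 9 (remaining 10 GB)
5 GB → drive 4 (remaining 0 GB)
3 GB → drive 1 (remaining 0 GB)
3 GB → drive 2 (remaining 0 GB)
2 GB → drive 3 (remaining 2 GB)
2 GB → drive 3 (remaining 0 GB)
1 GB → drive 5 (remaining 4 GB)
9 drives × 16 GB = 144 GB; used 128 GB; unused 16 GB.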